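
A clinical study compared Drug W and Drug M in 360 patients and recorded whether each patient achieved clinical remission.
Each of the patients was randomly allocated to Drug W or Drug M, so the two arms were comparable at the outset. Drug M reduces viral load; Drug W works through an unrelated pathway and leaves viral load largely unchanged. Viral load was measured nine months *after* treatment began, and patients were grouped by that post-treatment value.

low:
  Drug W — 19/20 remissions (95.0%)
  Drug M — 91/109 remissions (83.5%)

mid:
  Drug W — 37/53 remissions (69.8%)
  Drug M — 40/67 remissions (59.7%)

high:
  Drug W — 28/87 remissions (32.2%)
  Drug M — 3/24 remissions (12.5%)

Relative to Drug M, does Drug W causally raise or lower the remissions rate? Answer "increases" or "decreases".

decreases

The stratified and pooled comparisons disagree (Drug W wins within each viral load; Drug M wins overall), so the answer turns on the causal role of viral load.
Viral load here is a post-treatment variable shaped by the drug; conditioning on it would introduce bias rather than remove it. The overall comparison is the causal one.
Pooled: Drug W 52.5% vs Drug M 67.0%; Drug M is higher overall.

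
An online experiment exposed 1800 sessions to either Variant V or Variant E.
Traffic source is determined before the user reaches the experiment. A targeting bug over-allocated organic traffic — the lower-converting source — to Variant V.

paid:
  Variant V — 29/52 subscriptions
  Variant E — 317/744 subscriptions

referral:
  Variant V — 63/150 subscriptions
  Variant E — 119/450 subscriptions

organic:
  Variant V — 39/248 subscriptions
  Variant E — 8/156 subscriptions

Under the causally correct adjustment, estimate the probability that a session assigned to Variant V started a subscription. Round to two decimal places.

0.42

The traffic source-specific comparison favours Variant V throughout, but the pooled figures favour Variant E. The question is whether to condition on traffic source.
Traffic source is set before the variant has any effect — it is not caused by the variant — and it independently drives the outcome. That makes it a confounder, so the causal comparison is within traffic source levels.
Standardising Variant V to the population traffic source mix: 0.442·29/52 + 0.333·63/150 + 0.224·39/248 = 0.422.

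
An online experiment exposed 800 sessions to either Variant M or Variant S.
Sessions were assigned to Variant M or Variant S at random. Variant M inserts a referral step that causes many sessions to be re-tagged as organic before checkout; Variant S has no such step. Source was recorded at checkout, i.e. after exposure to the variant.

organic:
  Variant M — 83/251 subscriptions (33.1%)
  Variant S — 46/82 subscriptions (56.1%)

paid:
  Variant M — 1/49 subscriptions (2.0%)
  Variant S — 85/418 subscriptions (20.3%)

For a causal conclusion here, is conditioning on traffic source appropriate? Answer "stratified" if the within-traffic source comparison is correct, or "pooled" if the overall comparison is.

Traffic source lies on the pathway variant → traffic source → outcome, so adjusting for it blocks the indirect effect. For the total causal effect of variant, use the unadjusted pooled rates.
Pooled: Variant M 28.0% vs Variant S 26.2%; Variant M is higher overall.

pooled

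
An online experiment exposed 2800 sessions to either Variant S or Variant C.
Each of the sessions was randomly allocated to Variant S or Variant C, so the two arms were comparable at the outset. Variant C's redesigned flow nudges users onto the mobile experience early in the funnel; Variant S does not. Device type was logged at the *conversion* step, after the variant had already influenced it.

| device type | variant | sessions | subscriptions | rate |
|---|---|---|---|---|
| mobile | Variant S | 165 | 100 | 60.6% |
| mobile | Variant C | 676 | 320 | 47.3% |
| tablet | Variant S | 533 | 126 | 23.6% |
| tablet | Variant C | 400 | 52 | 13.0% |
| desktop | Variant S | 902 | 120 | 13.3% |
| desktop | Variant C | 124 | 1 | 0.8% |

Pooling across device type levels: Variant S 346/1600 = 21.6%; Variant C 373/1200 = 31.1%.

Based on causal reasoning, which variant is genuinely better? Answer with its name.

Variant C

The stratified and pooled comparisons disagree (Variant S wins within each device type; Variant C wins overall), so the answer turns on the causal role of device type.
Stratifying would compare variants among sessions the variants themselves sorted into device type groups — a form of selection on an intermediate. The unconditioned pooled rates give the total causal effect.
Pooled: Variant S 21.6% vs Variant C 31.1%; Variant C is higher overall.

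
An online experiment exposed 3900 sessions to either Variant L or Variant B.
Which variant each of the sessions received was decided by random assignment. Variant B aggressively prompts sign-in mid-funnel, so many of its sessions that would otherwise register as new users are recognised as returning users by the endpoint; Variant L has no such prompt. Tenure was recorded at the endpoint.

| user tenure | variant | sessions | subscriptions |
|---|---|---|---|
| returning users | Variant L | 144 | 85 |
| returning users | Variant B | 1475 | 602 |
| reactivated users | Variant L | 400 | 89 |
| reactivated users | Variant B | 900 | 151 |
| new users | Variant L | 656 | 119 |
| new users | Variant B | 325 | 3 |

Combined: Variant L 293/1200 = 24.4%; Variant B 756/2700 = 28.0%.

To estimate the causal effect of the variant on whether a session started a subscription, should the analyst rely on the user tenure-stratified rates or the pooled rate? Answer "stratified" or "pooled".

Variant L is higher inside every user tenure stratum but Variant B is higher in aggregate. Whether to stratify depends on how user tenure relates to the variant.
User tenure lies on the pathway variant → user tenure → outcome, so adjusting for it blocks the indirect effect. For the total causal effect of variant, use the unadjusted pooled rates.
Pooled: Variant L 24.4% vs Variant B 28.0%; Variant B is higher overall.

pooled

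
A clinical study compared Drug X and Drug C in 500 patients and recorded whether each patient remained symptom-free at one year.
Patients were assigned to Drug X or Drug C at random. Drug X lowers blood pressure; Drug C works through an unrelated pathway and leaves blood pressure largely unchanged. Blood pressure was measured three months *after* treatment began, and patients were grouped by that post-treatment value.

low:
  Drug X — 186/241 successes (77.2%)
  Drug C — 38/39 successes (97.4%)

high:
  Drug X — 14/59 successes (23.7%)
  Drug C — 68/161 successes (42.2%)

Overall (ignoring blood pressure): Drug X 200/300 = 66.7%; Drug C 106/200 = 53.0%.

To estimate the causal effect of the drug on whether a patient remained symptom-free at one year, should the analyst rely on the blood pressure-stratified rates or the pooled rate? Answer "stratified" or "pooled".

Blood pressure is recorded after the drug and is itself shifted by it — it sits on the causal path from drug to outcome. Conditioning on a mediator would strip out part of the effect we want; the pooled comparison gives the total causal effect.
Pooled: Drug X 66.7% vs Drug C 53.0%; Drug X is higher overall.

pooled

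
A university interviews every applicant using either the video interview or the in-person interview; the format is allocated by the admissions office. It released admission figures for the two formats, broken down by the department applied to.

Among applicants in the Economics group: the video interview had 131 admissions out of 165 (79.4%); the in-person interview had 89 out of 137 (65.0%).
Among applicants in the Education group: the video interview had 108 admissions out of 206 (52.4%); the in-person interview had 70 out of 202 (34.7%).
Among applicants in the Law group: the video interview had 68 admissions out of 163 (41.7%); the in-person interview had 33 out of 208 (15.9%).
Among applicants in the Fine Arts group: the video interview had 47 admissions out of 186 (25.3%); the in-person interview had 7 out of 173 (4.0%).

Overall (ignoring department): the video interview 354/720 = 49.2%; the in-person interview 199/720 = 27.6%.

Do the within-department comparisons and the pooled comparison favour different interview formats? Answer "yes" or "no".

Within each department level (Economics 79.4% vs 65.0%; Education 52.4% vs 34.7%; Law 41.7% vs 15.9%; Fine Arts 25.3% vs 4.0%), the video interview has the higher rate every time. Pooled: 49.2% vs 27.6% — the video interview has the higher rate overall. They agree.

no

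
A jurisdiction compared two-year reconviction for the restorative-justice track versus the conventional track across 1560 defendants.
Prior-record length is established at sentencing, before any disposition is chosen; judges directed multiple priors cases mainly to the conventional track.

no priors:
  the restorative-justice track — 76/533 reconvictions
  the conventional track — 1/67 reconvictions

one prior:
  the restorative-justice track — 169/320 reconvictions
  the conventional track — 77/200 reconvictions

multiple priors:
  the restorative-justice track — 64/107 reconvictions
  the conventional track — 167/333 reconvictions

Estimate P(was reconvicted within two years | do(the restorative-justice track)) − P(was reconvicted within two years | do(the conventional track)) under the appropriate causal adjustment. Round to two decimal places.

The stratified and pooled comparisons disagree (the conventional track wins within each prior-record length; the restorative-justice track wins overall), so the answer turns on the causal role of prior-record length.
Prior-record length is set before the disposition has any effect — it is not caused by the disposition — and it independently drives the outcome. That makes it a confounder, so the causal comparison is within prior-record length levels.
Adjusting over the population distribution of prior-record length: 0.385·(0.143−0.015) + 0.333·(0.528−0.385) + 0.282·(0.598−0.502) = +0.124.

+0.12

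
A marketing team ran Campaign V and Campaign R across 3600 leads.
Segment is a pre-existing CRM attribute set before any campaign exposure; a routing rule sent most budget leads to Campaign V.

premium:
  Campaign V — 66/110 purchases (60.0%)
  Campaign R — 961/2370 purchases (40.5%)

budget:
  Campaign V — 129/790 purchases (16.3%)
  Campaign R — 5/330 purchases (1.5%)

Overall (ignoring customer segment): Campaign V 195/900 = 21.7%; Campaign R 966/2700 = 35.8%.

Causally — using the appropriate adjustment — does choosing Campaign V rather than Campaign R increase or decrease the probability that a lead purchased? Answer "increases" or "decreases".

Within every customer segment level Campaign V has the higher rate, yet pooled Campaign R does — Simpson's reversal.
Customer segment differs across campaigns for reasons unrelated to any effect of the campaign itself, and it separately predicts the outcome — a classic confounder. We must compare within customer segment levels.
Within each level — premium: 60.0% vs 40.5%; budget: 16.3% vs 1.5% — Campaign V is higher every time.

increases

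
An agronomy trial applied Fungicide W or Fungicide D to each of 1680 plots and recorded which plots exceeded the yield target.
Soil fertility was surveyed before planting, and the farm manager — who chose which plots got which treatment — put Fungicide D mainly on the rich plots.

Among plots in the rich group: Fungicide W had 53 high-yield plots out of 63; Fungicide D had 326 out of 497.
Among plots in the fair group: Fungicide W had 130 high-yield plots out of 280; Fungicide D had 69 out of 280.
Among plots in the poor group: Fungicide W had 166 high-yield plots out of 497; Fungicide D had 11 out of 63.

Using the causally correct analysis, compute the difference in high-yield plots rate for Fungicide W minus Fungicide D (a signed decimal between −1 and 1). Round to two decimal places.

Fungicide W is higher inside every soil fertility stratum but Fungicide D is higher in aggregate. Whether to stratify depends on how soil fertility relates to the fungicide.
Soil fertility differs across fungicides for reasons unrelated to any effect of the fungicide itself, and it separately predicts the outcome — a classic confounder. We must compare within soil fertility levels.
Adjusting over the population distribution of soil fertility: 0.333·(0.841−0.656) + 0.333·(0.464−0.246) + 0.333·(0.334−0.175) = +0.188.

+0.19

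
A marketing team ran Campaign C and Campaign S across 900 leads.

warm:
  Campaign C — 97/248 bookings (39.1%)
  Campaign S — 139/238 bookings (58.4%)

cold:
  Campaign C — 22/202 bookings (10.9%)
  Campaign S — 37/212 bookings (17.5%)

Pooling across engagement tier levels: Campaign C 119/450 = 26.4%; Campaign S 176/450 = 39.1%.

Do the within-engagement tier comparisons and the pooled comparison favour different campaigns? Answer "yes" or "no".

Within each engagement tier level (warm 39.1% vs 58.4%; cold 10.9% vs 17.5%), Campaign S has the higher rate every time. Pooled: 26.4% vs 39.1% — Campaign S has the higher rate overall. They agree.

no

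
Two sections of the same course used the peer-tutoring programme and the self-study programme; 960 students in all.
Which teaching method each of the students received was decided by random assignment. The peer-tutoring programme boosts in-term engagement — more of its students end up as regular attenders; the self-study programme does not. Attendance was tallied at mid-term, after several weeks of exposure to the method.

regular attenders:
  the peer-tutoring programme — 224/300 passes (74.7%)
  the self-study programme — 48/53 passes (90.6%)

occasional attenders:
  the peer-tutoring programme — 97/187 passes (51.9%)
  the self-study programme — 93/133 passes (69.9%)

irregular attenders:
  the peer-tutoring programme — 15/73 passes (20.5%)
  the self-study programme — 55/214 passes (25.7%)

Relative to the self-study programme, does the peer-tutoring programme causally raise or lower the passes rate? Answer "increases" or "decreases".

increases

The distribution of mid-term attendance is itself part of what the teaching method does — it is an intermediate outcome. Holding it fixed would remove that part of the effect; the total effect is the pooled difference.
Pooled: the peer-tutoring programme 60.0% vs the self-study programme 49.0%; the peer-tutoring programme is higher overall.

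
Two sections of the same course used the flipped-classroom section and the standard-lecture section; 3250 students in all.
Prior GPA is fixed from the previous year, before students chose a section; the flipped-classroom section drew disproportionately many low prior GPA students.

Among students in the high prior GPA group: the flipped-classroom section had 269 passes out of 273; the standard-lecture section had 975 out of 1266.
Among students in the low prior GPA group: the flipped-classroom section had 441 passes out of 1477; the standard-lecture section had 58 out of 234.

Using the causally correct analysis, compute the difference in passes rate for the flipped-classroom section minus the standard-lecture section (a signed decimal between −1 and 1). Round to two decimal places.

Here prior GPA band is a common cause — it drives both which teaching method a case falls under and the outcome. The crude comparison mixes populations; the stratum-specific rates are the causally relevant ones.
Adjusting over the population distribution of prior GPA band: 0.474·(0.985−0.770) + 0.526·(0.299−0.248) = +0.129.

+0.13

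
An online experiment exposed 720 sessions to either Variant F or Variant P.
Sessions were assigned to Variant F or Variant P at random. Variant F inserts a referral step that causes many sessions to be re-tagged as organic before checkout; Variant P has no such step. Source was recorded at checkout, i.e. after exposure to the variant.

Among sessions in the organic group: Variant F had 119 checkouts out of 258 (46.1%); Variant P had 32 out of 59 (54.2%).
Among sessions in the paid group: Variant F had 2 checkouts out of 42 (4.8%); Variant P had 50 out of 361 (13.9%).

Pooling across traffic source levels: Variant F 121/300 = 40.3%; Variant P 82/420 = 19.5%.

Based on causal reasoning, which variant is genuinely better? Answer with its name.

Variant P is higher inside every traffic source stratum but Variant F is higher in aggregate. Whether to stratify depends on how traffic source relates to the variant.
Stratifying would compare variants among sessions the variants themselves sorted into traffic source groups — a form of selection on an intermediate. The unconditioned pooled rates give the total causal effect.
Pooled: Variant F 40.3% vs Variant P 19.5%; Variant F is higher overall.

Variant F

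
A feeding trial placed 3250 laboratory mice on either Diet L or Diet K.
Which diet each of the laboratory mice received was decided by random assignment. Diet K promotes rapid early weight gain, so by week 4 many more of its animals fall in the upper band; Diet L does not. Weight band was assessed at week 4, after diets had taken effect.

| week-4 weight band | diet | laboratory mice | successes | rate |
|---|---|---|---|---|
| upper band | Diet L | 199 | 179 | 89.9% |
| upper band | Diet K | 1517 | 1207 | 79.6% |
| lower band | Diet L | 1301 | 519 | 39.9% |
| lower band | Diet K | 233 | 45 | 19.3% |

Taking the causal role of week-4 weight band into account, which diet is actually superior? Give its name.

The week-4 weight band-specific comparison favours Diet L throughout, but the pooled figures favour Diet K. The question is whether to condition on week-4 weight band.
Week-4 weight band is recorded after the diet and is itself shifted by it — it sits on the causal path from diet to outcome. Conditioning on a mediator would strip out part of the effect we want; the pooled comparison gives the total causal effect.
Pooled: Diet L 46.5% vs Diet K 71.5%; Diet K is higher overall.

Diet K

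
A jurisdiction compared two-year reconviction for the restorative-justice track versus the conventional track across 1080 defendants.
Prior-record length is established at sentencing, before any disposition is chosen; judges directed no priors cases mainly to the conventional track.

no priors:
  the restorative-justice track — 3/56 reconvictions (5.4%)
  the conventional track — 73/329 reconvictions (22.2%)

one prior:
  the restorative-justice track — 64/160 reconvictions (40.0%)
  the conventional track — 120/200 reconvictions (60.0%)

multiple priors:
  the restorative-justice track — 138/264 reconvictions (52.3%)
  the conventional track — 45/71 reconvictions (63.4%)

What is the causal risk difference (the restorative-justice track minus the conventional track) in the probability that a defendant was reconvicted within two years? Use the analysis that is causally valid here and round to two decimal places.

-0.16

the restorative-justice track is lower inside every prior-record length stratum but the conventional track is lower in aggregate. Whether to stratify depends on how prior-record length relates to the disposition.
Prior-record length is set before the disposition has any effect — it is not caused by the disposition — and it independently drives the outcome. That makes it a confounder, so the causal comparison is within prior-record length levels.
Adjusting over the population distribution of prior-record length: 0.356·(0.054−0.222) + 0.333·(0.400−0.600) + 0.310·(0.523−0.634) = -0.161.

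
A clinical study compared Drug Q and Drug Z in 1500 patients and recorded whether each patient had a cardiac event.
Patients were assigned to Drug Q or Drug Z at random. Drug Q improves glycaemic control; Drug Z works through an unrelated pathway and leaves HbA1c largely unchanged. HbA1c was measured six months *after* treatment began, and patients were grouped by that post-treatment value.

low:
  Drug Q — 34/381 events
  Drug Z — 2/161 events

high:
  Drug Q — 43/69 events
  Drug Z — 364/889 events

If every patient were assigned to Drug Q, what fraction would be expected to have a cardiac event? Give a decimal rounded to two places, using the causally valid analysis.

The stratified and pooled comparisons disagree (Drug Z wins within each HbA1c; Drug Q wins overall), so the answer turns on the causal role of HbA1c.
The distribution of HbA1c is itself part of what the drug does — it is an intermediate outcome. Holding it fixed would remove that part of the effect; the total effect is the pooled difference.
So P(outcome | do(Drug Q)) is just the pooled rate for Drug Q: 77/450 = 0.171.

0.17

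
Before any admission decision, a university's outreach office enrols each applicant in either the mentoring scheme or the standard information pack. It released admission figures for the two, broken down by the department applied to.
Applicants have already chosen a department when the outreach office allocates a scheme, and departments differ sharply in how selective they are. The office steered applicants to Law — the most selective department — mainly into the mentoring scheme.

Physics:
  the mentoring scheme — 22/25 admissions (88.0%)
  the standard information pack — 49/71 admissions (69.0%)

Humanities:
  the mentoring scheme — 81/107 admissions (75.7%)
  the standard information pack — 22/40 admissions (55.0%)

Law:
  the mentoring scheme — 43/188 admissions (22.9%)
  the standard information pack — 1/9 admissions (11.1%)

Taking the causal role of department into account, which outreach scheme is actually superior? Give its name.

the mentoring scheme

the mentoring scheme is higher inside every department stratum but the standard information pack is higher in aggregate. Whether to stratify depends on how department relates to the outreach scheme.
Nothing the outreach scheme does changes department; the imbalance is an allocation artefact. With department also predicting the outcome, the pooled figure is confounded, and the within-stratum comparison is the causal one.
Within each level — Physics: 88.0% vs 69.0%; Humanities: 75.7% vs 55.0%; Law: 22.9% vs 11.1% — the mentoring scheme is higher every time.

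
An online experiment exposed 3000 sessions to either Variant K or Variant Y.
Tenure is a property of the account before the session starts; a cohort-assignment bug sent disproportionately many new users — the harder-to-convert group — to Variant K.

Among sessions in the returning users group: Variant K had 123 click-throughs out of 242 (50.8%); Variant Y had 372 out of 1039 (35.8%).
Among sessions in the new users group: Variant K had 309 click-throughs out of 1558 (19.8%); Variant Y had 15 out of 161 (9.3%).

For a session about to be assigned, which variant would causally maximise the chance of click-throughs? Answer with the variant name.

Variant K

The imbalance in user tenure arose from how sessions were allocated, not from anything the variant did; and user tenure independently affects the outcome. The pooled gap is confounded — condition on user tenure.
Within each level — returning users: 50.8% vs 35.8%; new users: 19.8% vs 9.3% — Variant K is higher every time.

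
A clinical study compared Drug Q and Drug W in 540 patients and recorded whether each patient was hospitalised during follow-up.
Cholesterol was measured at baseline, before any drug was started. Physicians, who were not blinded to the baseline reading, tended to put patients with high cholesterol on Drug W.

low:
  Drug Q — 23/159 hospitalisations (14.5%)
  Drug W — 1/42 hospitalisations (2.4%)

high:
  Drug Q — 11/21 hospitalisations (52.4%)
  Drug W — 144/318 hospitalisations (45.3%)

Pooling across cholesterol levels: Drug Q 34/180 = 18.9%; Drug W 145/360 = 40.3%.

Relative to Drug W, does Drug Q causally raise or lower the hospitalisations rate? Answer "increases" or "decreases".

increases

Drug W is lower inside every cholesterol stratum but Drug Q is lower in aggregate. Whether to stratify depends on how cholesterol relates to the drug.
Here cholesterol is a common cause — it drives both which drug a case falls under and the outcome. The crude comparison mixes populations; the stratum-specific rates are the causally relevant ones.
Within each level — low: 14.5% vs 2.4%; high: 52.4% vs 45.3% — Drug W is lower every time.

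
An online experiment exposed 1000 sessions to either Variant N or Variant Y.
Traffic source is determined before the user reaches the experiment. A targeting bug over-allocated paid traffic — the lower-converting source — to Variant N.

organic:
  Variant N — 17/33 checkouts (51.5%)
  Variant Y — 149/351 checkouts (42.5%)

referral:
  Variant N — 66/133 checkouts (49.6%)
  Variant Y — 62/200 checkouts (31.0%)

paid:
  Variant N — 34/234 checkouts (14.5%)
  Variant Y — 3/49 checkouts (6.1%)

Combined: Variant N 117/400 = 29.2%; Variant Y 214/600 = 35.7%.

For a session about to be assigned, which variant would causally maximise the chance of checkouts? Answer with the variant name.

Traffic source is set before the variant has any effect — it is not caused by the variant — and it independently drives the outcome. That makes it a confounder, so the causal comparison is within traffic source levels.
Within each level — organic: 51.5% vs 42.5%; referral: 49.6% vs 31.0%; paid: 14.5% vs 6.1% — Variant N is higher every time.

Variant N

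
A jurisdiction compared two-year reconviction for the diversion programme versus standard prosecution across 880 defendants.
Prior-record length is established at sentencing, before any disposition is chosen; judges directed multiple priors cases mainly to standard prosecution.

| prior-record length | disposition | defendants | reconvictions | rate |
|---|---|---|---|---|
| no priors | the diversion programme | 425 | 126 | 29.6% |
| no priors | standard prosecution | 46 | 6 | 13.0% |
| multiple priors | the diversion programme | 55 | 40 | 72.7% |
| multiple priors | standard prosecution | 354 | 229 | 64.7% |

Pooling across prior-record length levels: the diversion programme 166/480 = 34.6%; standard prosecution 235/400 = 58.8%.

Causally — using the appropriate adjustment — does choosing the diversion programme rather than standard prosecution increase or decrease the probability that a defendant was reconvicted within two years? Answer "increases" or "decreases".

Prior-record length differs across dispositions for reasons unrelated to any effect of the disposition itself, and it separately predicts the outcome — a classic confounder. We must compare within prior-record length levels.
Within each level — no priors: 29.6% vs 13.0%; multiple priors: 72.7% vs 64.7% — standard prosecution is lower every time.

increases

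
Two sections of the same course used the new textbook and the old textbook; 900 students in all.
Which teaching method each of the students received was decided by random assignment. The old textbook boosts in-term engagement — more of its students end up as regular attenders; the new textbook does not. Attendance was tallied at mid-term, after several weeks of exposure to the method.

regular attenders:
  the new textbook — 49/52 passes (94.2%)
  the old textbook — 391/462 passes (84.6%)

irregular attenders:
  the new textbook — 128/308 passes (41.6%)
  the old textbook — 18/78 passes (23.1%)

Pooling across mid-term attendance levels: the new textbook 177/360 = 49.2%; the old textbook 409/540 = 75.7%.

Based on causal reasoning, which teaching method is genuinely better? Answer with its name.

Mid-term attendance is recorded after the teaching method and is itself shifted by it — it sits on the causal path from teaching method to outcome. Conditioning on a mediator would strip out part of the effect we want; the pooled comparison gives the total causal effect.
Pooled: the new textbook 49.2% vs the old textbook 75.7%; the old textbook is higher overall.

the old textbook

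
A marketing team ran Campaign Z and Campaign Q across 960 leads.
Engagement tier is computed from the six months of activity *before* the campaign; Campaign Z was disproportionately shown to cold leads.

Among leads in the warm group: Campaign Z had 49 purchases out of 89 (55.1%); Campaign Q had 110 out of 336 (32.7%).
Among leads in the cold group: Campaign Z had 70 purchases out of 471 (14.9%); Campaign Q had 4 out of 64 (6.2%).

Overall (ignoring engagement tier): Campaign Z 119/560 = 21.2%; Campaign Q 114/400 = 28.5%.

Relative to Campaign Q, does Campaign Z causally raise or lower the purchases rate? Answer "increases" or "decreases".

Engagement tier is set before the campaign has any effect — it is not caused by the campaign — and it independently drives the outcome. That makes it a confounder, so the causal comparison is within engagement tier levels.
Within each level — warm: 55.1% vs 32.7%; cold: 14.9% vs 6.2% — Campaign Z is higher every time.

increases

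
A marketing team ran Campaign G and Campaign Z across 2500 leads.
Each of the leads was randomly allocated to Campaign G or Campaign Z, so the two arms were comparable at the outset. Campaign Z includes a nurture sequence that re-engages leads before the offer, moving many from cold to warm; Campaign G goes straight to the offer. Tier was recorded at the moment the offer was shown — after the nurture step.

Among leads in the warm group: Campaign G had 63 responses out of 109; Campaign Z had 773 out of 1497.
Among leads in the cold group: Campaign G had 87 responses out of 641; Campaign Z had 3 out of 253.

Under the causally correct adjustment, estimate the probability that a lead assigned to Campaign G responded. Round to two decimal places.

Engagement tier lies on the pathway campaign → engagement tier → outcome, so adjusting for it blocks the indirect effect. For the total causal effect of campaign, use the unadjusted pooled rates.
So P(outcome | do(Campaign G)) is just the pooled rate for Campaign G: 150/750 = 0.200.

0.20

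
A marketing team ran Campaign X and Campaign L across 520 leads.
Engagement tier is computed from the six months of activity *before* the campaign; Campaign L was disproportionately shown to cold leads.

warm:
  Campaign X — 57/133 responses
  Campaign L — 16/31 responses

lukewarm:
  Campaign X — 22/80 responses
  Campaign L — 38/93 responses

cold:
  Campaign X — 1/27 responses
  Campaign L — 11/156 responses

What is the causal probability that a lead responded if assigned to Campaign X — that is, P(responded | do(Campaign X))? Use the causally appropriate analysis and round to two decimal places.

The engagement tier-specific comparison favours Campaign L throughout, but the pooled figures favour Campaign X. The question is whether to condition on engagement tier.
Engagement tier differs across campaigns for reasons unrelated to any effect of the campaign itself, and it separately predicts the outcome — a classic confounder. We must compare within engagement tier levels.
Standardising Campaign X to the population engagement tier mix: 0.315·57/133 + 0.333·22/80 + 0.352·1/27 = 0.240.

0.24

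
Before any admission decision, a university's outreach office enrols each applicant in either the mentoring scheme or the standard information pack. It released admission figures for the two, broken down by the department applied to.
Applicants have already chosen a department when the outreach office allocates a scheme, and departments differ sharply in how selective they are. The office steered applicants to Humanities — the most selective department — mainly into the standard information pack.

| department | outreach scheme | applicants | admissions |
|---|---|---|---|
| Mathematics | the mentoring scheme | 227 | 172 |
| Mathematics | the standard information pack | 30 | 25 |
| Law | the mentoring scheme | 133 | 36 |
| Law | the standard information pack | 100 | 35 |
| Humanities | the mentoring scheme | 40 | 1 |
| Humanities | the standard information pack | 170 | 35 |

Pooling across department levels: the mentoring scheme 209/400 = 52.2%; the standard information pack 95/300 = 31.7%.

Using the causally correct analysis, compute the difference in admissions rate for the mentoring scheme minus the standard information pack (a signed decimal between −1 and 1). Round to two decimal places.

-0.11

Since department is a pre-existing factor (not a product of the outreach scheme) and it affects the outcome on its own, it is a confounder. The stratified rates, not the pooled rate, identify the causal effect.
Adjusting over the population distribution of department: 0.367·(0.758−0.833) + 0.333·(0.271−0.350) + 0.300·(0.025−0.206) = -0.108.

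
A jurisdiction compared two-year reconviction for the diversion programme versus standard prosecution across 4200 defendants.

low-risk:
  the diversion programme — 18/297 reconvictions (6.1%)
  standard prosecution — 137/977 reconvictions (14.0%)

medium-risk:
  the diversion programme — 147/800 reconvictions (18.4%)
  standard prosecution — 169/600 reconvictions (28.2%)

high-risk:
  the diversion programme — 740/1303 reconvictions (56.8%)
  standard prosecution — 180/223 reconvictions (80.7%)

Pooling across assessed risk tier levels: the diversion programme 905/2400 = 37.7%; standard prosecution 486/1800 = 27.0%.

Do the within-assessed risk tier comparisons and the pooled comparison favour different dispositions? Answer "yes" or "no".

yes

Within each assessed risk tier level (low-risk 6.1% vs 14.0%; medium-risk 18.4% vs 28.2%; high-risk 56.8% vs 80.7%), the diversion programme has the lower rate every time. Pooled: 37.7% vs 27.0% — standard prosecution has the lower rate overall. The two comparisons disagree.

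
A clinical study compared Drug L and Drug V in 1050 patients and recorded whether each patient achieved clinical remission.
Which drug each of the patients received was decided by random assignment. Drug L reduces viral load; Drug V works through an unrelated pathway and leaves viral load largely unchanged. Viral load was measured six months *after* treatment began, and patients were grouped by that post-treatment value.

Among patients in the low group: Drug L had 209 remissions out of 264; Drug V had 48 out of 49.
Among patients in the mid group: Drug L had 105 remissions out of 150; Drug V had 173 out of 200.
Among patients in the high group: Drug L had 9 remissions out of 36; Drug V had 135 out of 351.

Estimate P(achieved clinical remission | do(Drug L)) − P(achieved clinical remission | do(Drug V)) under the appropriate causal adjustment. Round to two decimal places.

+0.12

The stratified and pooled comparisons disagree (Drug V wins within each viral load; Drug L wins overall), so the answer turns on the causal role of viral load.
Stratifying would compare drugs among patients the drugs themselves sorted into viral load groups — a form of selection on an intermediate. The unconditioned pooled rates give the total causal effect.
The causal difference is the pooled difference: 0.718 − 0.593 = +0.124.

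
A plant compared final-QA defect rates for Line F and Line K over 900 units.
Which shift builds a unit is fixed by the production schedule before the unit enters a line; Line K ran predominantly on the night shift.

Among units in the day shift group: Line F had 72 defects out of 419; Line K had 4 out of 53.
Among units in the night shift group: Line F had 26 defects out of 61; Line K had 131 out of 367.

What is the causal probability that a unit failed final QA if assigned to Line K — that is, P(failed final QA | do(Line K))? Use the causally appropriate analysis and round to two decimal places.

Shift is set before the line has any effect — it is not caused by the line — and it independently drives the outcome. That makes it a confounder, so the causal comparison is within shift levels.
Standardising Line K to the population shift mix: 0.524·4/53 + 0.476·131/367 = 0.209.

0.21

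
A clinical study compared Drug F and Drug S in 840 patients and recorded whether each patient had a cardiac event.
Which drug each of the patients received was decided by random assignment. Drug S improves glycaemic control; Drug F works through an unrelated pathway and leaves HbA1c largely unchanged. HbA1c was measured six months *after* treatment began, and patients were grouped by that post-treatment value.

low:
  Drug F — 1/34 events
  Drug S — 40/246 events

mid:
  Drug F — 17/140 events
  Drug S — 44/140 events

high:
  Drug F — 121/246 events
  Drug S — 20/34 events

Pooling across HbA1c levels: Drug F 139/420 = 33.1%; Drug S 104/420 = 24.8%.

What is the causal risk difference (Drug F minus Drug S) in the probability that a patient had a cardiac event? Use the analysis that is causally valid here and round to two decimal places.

HbA1c here is a post-treatment variable shaped by the drug; conditioning on it would introduce bias rather than remove it. The overall comparison is the causal one.
The causal difference is the pooled difference: 0.331 − 0.248 = +0.083.

+0.08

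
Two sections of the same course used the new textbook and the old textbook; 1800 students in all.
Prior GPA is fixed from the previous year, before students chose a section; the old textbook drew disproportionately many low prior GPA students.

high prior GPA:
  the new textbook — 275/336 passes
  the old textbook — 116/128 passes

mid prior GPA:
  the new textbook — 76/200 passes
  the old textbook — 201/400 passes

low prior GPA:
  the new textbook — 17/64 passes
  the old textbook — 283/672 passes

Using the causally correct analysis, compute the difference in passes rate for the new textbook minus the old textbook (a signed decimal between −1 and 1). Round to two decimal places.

The imbalance in prior GPA band arose from how students were allocated, not from anything the teaching method did; and prior GPA band independently affects the outcome. The pooled gap is confounded — condition on prior GPA band.
Adjusting over the population distribution of prior GPA band: 0.258·(0.818−0.906) + 0.333·(0.380−0.502) + 0.409·(0.266−0.421) = -0.127.

-0.13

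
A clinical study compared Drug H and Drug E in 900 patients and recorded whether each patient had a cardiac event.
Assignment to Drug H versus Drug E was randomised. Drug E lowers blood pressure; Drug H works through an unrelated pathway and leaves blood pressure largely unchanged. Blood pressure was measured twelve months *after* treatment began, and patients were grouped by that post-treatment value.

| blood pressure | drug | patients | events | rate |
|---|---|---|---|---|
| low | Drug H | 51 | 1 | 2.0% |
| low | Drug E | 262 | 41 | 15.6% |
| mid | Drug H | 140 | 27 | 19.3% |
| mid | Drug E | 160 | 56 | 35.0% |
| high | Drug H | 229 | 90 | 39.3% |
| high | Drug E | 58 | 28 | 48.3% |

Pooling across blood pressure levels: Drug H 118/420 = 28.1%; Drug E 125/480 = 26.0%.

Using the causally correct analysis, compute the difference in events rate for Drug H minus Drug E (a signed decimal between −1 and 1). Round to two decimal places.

The distribution of blood pressure is itself part of what the drug does — it is an intermediate outcome. Holding it fixed would remove that part of the effect; the total effect is the pooled difference.
The causal difference is the pooled difference: 0.281 − 0.260 = +0.021.

+0.02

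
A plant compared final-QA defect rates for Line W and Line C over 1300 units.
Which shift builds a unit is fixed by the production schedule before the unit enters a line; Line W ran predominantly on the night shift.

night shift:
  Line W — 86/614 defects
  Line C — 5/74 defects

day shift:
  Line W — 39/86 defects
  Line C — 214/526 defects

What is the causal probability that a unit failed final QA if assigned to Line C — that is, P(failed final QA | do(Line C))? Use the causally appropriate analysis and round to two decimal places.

The shift-specific comparison favours Line C throughout, but the pooled figures favour Line W. The question is whether to condition on shift.
Since shift is a pre-existing factor (not a product of the line) and it affects the outcome on its own, it is a confounder. The stratified rates, not the pooled rate, identify the causal effect.
Standardising Line C to the population shift mix: 0.529·5/74 + 0.471·214/526 = 0.227.

0.23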